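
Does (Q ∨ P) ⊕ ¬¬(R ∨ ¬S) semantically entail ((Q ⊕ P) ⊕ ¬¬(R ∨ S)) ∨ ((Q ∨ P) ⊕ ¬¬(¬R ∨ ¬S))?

no

P  Q  R  S  |  φ  ψ
T  T  T  T  |  F  T
T  T  T  F  |  F  T
T  T  F  T  |  T  T
T  T  F  F  |  F  F
T  F  T  T  |  F  T
T  F  T  F  |  F  F
T  F  F  T  |  T  F
T  F  F  F  |  F  T
F  T  T  T  |  F  T
F  T  T  F  |  F  F
F  T  F  T  |  T  F
F  T  F  F  |  F  T
F  F  T  T  |  T  T
F  F  T  F  |  T  T
F  F  F  T  |  F  T
F  F  F  F  |  T  T
At P=T, Q=F, R=F, S=T we have φ true but ψ false, so φ does not entail ψ.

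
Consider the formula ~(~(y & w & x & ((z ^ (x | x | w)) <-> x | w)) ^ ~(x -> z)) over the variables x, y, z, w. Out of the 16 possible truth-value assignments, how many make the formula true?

3

x  y  z  w     (x | w)  (x | (x | w))  (z ^ (x | (x | w)))  (x -> z)  ~(x -> z)  φ
F  F  F  F        F           F                 F              T          F      F
F  F  F  T        T           T                 T              T          F      F
F  F  T  F        F           F                 T              T          F      F
F  F  T  T        T           T                 F              T          F      F
F  T  F  F        F           F                 F              T          F      F
F  T  F  T        T           T                 T              T          F      F
F  T  T  F        F           F                 T              T          F      F
F  T  T  T        T           T                 F              T          F      F
T  F  F  F        T           T                 T              F          T      T
T  F  F  T        T           T                 T              F          T      T
T  F  T  F        T           T                 F              T          F      F
T  F  T  T        T           T                 F              T          F      F
T  T  F  F        T           T                 T              F          T      T
T  T  F  T        T           T                 T              F          T      F
T  T  T  F        T           T                 F              T          F      F
T  T  T  T        T           T                 F              T          F      F
The formula is true on 3 of the 16 rows.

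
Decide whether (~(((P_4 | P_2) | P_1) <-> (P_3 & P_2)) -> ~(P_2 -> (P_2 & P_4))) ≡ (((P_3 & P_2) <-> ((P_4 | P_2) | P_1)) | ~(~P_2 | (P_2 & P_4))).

equivalent

P_1 | P_2 | P_3 | P_4 || φ | ψ
 0  |  0  |  0  |  0  || 1 | 1
 0  |  0  |  0  |  1  || 0 | 0
 0  |  0  |  1  |  0  || 1 | 1
 0  |  0  |  1  |  1  || 0 | 0
 0  |  1  |  0  |  0  || 1 | 1
 0  |  1  |  0  |  1  || 0 | 0
 0  |  1  |  1  |  0  || 1 | 1
 0  |  1  |  1  |  1  || 1 | 1
 1  |  0  |  0  |  0  || 0 | 0
 1  |  0  |  0  |  1  || 0 | 0
 1  |  0  |  1  |  0  || 0 | 0
 1  |  0  |  1  |  1  || 0 | 0
 1  |  1  |  0  |  0  || 1 | 1
 1  |  1  |  0  |  1  || 0 | 0
 1  |  1  |  1  |  0  || 1 | 1
 1  |  1  |  1  |  1  || 1 | 1
The columns for φ and ψ agree on every row, so they are logically equivalent.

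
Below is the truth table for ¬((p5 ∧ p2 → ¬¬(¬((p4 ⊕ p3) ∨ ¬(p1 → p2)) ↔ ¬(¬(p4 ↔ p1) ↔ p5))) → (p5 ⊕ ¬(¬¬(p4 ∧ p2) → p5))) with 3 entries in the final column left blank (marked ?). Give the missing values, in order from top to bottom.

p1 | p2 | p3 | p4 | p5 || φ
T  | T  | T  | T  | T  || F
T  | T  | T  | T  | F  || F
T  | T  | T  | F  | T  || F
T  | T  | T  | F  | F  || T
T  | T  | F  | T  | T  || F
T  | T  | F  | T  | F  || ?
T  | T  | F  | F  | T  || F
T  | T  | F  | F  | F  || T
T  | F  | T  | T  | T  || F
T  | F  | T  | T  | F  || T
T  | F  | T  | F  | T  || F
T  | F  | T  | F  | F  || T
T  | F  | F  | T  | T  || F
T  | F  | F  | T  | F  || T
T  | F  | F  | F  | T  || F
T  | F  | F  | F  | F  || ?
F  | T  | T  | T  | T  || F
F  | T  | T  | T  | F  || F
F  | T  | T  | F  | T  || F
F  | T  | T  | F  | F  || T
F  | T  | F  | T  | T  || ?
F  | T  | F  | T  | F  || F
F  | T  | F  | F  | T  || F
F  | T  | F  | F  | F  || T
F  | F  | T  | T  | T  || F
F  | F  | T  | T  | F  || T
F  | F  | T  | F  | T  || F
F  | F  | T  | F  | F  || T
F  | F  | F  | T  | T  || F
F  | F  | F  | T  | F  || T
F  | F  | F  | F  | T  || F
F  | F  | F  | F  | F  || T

F, T, F

Row 6: (p5 ∧ p2 → ¬¬(¬((p4 ⊕ p3) ∨ ¬(p1 → p2)) ↔ ¬(¬(p4 ↔ p1) ↔ p5))) = T, (p5 ⊕ ¬(¬¬(p4 ∧ p2) → p5)) = T, ((p5 ∧ p2 → ¬¬(¬((p4 ⊕ p3) ∨ ¬(p1 → p2)) ↔ ¬(¬(p4 ↔ p1) ↔ p5))) → (p5 ⊕ ¬(¬¬(p4 ∧ p2) → p5))) = T, so the formula = F.
Row 16: (p5 ∧ p2 → ¬¬(¬((p4 ⊕ p3) ∨ ¬(p1 → p2)) ↔ ¬(¬(p4 ↔ p1) ↔ p5))) = T, (p5 ⊕ ¬(¬¬(p4 ∧ p2) → p5)) = F, ((p5 ∧ p2 → ¬¬(¬((p4 ⊕ p3) ∨ ¬(p1 → p2)) ↔ ¬(¬(p4 ↔ p1) ↔ p5))) → (p5 ⊕ ¬(¬¬(p4 ∧ p2) → p5))) = F, so the formula = T.
Row 21: (p5 ∧ p2 → ¬¬(¬((p4 ⊕ p3) ∨ ¬(p1 → p2)) ↔ ¬(¬(p4 ↔ p1) ↔ p5))) = T, (p5 ⊕ ¬(¬¬(p4 ∧ p2) → p5)) = T, ((p5 ∧ p2 → ¬¬(¬((p4 ⊕ p3) ∨ ¬(p1 → p2)) ↔ ¬(¬(p4 ↔ p1) ↔ p5))) → (p5 ⊕ ¬(¬¬(p4 ∧ p2) → p5))) = T, so the formula = F.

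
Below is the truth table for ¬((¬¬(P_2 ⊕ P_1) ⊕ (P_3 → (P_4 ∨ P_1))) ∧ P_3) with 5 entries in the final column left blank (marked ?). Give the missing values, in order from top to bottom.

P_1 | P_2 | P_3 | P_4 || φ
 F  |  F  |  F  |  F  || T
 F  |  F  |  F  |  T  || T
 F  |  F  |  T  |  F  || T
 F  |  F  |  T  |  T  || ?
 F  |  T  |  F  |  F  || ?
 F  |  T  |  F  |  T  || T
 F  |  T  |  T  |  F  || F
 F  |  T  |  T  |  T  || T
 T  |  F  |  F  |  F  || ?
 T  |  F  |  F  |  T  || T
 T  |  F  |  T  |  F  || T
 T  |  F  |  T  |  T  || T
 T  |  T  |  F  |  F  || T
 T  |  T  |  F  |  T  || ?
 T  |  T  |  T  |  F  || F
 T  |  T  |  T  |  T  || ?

Row P_1=F, P_2=F, P_3=T, P_4=T: (¬¬(P_2 ⊕ P_1) ⊕ (P_3 → (P_4 ∨ P_1))) = T, ((¬¬(P_2 ⊕ P_1) ⊕ (P_3 → (P_4 ∨ P_1))) ∧ P_3) = T, so the formula = F.
Row P_1=F, P_2=T, P_3=F, P_4=F: (¬¬(P_2 ⊕ P_1) ⊕ (P_3 → (P_4 ∨ P_1))) = F, ((¬¬(P_2 ⊕ P_1) ⊕ (P_3 → (P_4 ∨ P_1))) ∧ P_3) = F, so the formula = T.
Row P_1=T, P_2=F, P_3=F, P_4=F: (¬¬(P_2 ⊕ P_1) ⊕ (P_3 → (P_4 ∨ P_1))) = F, ((¬¬(P_2 ⊕ P_1) ⊕ (P_3 → (P_4 ∨ P_1))) ∧ P_3) = F, so the formula = T.
Row P_1=T, P_2=T, P_3=F, P_4=T: (¬¬(P_2 ⊕ P_1) ⊕ (P_3 → (P_4 ∨ P_1))) = T, ((¬¬(P_2 ⊕ P_1) ⊕ (P_3 → (P_4 ∨ P_1))) ∧ P_3) = F, so the formula = T.
Row P_1=T, P_2=T, P_3=T, P_4=T: (¬¬(P_2 ⊕ P_1) ⊕ (P_3 → (P_4 ∨ P_1))) = T, ((¬¬(P_2 ⊕ P_1) ⊕ (P_3 → (P_4 ∨ P_1))) ∧ P_3) = T, so the formula = F.

F, T, T, T, F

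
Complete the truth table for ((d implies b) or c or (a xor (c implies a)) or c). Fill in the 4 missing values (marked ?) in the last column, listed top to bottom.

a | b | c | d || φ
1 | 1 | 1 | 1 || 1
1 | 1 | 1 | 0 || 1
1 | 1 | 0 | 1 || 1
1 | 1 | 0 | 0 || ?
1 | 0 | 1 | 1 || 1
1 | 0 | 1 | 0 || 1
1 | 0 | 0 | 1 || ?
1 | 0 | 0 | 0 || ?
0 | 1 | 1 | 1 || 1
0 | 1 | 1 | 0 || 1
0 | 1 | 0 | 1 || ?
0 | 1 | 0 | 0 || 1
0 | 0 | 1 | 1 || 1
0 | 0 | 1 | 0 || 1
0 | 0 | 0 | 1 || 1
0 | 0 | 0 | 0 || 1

Row a=1, b=1, c=0, d=0: (d implies b) = 1, (a xor (c implies a)) = 0, so the formula = 1.
Row a=1, b=0, c=0, d=1: (d implies b) = 0, (a xor (c implies a)) = 0, so the formula = 0.
Row a=1, b=0, c=0, d=0: (d implies b) = 1, (a xor (c implies a)) = 0, so the formula = 1.
Row a=0, b=1, c=0, d=1: (d implies b) = 1, (a xor (c implies a)) = 1, so the formula = 1.

1, 0, 1, 1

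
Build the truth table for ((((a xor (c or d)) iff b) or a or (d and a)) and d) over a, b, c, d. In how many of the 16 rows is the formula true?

6

a | b | c | d || (c or d) | (a xor (c or d)) | ((a xor (c or d)) iff b) | (d and a) | φ
T | T | T | T ||    T     |        F         |            F             |     T     | T
T | T | T | F ||    T     |        F         |            F             |     F     | F
T | T | F | T ||    T     |        F         |            F             |     T     | T
T | T | F | F ||    F     |        T         |            T             |     F     | F
T | F | T | T ||    T     |        F         |            T             |     T     | T
T | F | T | F ||    T     |        F         |            T             |     F     | F
T | F | F | T ||    T     |        F         |            T             |     T     | T
T | F | F | F ||    F     |        T         |            F             |     F     | F
F | T | T | T ||    T     |        T         |            T             |     F     | T
F | T | T | F ||    T     |        T         |            T             |     F     | F
F | T | F | T ||    T     |        T         |            T             |     F     | T
F | T | F | F ||    F     |        F         |            F             |     F     | F
F | F | T | T ||    T     |        T         |            F             |     F     | F
F | F | T | F ||    T     |        T         |            F             |     F     | F
F | F | F | T ||    T     |        T         |            F             |     F     | F
F | F | F | F ||    F     |        F         |            T             |     F     | F
The formula is true on 6 of the 16 rows.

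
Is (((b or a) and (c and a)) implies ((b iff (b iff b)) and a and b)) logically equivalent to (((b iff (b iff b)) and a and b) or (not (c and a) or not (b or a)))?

a | b | c || φ | ψ
0 | 0 | 0 || 1 | 1
0 | 0 | 1 || 1 | 1
0 | 1 | 0 || 1 | 1
0 | 1 | 1 || 1 | 1
1 | 0 | 0 || 1 | 1
1 | 0 | 1 || 0 | 0
1 | 1 | 0 || 1 | 1
1 | 1 | 1 || 1 | 1
The columns for φ and ψ agree on every row, so they are logically equivalent.

equivalent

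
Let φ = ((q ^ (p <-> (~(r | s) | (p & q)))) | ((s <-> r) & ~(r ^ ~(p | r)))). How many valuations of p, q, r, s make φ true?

6

p  q  r  s     (r | s)  ~(r | s)  (p & q)  (~(r | s) | (p & q))  (p <-> (~(r | s) | (p & q)))  (s <-> r)  (p | r)  ~(p | r)  (r ^ ~(p | r))  ~(r ^ ~(p | r))  φ
1  1  1  1        1        0         1              1                         1                    1         1        0            1                0         0
1  1  1  0        1        0         1              1                         1                    0         1        0            1                0         0
1  1  0  1        1        0         1              1                         1                    0         1        0            0                1         0
1  1  0  0        0        1         1              1                         1                    1         1        0            0                1         1
1  0  1  1        1        0         0              0                         0                    1         1        0            1                0         0
1  0  1  0        1        0         0              0                         0                    0         1        0            1                0         0
1  0  0  1        1        0         0              0                         0                    0         1        0            0                1         0
1  0  0  0        0        1         0              1                         1                    1         1        0            0                1         1
0  1  1  1        1        0         0              0                         1                    1         1        0            1                0         0
0  1  1  0        1        0         0              0                         1                    0         1        0            1                0         0
0  1  0  1        1        0         0              0                         1                    0         0        1            1                0         0
0  1  0  0        0        1         0              1                         0                    1         0        1            1                0         1
0  0  1  1        1        0         0              0                         1                    1         1        0            1                0         1
0  0  1  0        1        0         0              0                         1                    0         1        0            1                0         1
0  0  0  1        1        0         0              0                         1                    0         0        1            1                0         1
0  0  0  0        0        1         0              1                         0                    1         0        1            1                0         0
The formula is true on 6 of the 16 rows.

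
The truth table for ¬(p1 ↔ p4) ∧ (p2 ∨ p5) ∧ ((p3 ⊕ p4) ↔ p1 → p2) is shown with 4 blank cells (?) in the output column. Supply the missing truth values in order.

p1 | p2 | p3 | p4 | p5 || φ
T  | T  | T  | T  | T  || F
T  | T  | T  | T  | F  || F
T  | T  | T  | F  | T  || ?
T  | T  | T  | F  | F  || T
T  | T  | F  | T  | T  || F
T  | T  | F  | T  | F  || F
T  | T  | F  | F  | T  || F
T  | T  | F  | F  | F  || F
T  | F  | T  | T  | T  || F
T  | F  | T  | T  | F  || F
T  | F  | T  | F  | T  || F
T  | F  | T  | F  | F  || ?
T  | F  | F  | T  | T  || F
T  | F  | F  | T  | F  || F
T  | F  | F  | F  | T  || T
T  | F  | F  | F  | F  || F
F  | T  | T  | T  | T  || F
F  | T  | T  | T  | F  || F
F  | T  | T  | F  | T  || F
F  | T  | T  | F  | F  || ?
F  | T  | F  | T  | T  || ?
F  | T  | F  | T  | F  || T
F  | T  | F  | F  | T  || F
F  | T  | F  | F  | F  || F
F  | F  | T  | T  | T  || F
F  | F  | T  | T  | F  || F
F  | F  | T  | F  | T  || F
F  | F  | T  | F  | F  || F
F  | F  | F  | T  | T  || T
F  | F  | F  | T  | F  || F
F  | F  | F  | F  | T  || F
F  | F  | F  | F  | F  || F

Row p1=T, p2=T, p3=T, p4=F, p5=T: ¬(p1 ↔ p4) = T, (p2 ∨ p5) = T, ((p3 ⊕ p4) ↔ p1 → p2) = T, so the formula = T.
Row p1=T, p2=F, p3=T, p4=F, p5=F: ¬(p1 ↔ p4) = T, (p2 ∨ p5) = F, ((p3 ⊕ p4) ↔ p1 → p2) = F, so the formula = F.
Row p1=F, p2=T, p3=T, p4=F, p5=F: ¬(p1 ↔ p4) = F, (p2 ∨ p5) = T, ((p3 ⊕ p4) ↔ p1 → p2) = T, so the formula = F.
Row p1=F, p2=T, p3=F, p4=T, p5=T: ¬(p1 ↔ p4) = T, (p2 ∨ p5) = T, ((p3 ⊕ p4) ↔ p1 → p2) = T, so the formula = T.

T, F, F, T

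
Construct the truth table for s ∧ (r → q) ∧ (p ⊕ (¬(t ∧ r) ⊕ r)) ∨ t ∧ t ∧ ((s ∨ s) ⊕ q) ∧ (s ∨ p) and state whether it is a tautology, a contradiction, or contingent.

contingent

p | q | r | s | t || φ
1 | 1 | 1 | 1 | 1 || 0
1 | 1 | 1 | 1 | 0 || 1
1 | 1 | 1 | 0 | 1 || 1
1 | 1 | 1 | 0 | 0 || 0
1 | 1 | 0 | 1 | 1 || 0
1 | 1 | 0 | 1 | 0 || 0
1 | 1 | 0 | 0 | 1 || 1
1 | 1 | 0 | 0 | 0 || 0
1 | 0 | 1 | 1 | 1 || 1
1 | 0 | 1 | 1 | 0 || 0
1 | 0 | 1 | 0 | 1 || 0
1 | 0 | 1 | 0 | 0 || 0
1 | 0 | 0 | 1 | 1 || 1
1 | 0 | 0 | 1 | 0 || 0
1 | 0 | 0 | 0 | 1 || 0
1 | 0 | 0 | 0 | 0 || 0
0 | 1 | 1 | 1 | 1 || 1
0 | 1 | 1 | 1 | 0 || 0
0 | 1 | 1 | 0 | 1 || 0
0 | 1 | 1 | 0 | 0 || 0
0 | 1 | 0 | 1 | 1 || 1
0 | 1 | 0 | 1 | 0 || 1
0 | 1 | 0 | 0 | 1 || 0
0 | 1 | 0 | 0 | 0 || 0
0 | 0 | 1 | 1 | 1 || 1
0 | 0 | 1 | 1 | 0 || 0
0 | 0 | 1 | 0 | 1 || 0
0 | 0 | 1 | 0 | 0 || 0
0 | 0 | 0 | 1 | 1 || 1
0 | 0 | 0 | 1 | 0 || 1
0 | 0 | 0 | 0 | 1 || 0
0 | 0 | 0 | 0 | 0 || 0
11 of 32 rows are 1, so the formula is contingent.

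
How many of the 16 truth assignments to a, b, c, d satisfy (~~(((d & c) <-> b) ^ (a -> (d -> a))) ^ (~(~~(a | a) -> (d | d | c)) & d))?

8

a  b  c  d  |  φ
F  F  F  F  |  F
F  F  F  T  |  F
F  F  T  F  |  F
F  F  T  T  |  T
F  T  F  F  |  T
F  T  F  T  |  T
F  T  T  F  |  T
F  T  T  T  |  F
T  F  F  F  |  F
T  F  F  T  |  F
T  F  T  F  |  F
T  F  T  T  |  T
T  T  F  F  |  T
T  T  F  T  |  T
T  T  T  F  |  T
T  T  T  T  |  F
The formula is true on 8 of the 16 rows.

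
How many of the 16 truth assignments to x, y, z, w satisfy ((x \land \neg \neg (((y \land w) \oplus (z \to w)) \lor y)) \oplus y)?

7

x | y | z | w || (y \land w) | (z \to w) | φ
1 | 1 | 1 | 1 ||      1      |     1     | 0
1 | 1 | 1 | 0 ||      0      |     0     | 0
1 | 1 | 0 | 1 ||      1      |     1     | 0
1 | 1 | 0 | 0 ||      0      |     1     | 0
1 | 0 | 1 | 1 ||      0      |     1     | 1
1 | 0 | 1 | 0 ||      0      |     0     | 0
1 | 0 | 0 | 1 ||      0      |     1     | 1
1 | 0 | 0 | 0 ||      0      |     1     | 1
0 | 1 | 1 | 1 ||      1      |     1     | 1
0 | 1 | 1 | 0 ||      0      |     0     | 1
0 | 1 | 0 | 1 ||      1      |     1     | 1
0 | 1 | 0 | 0 ||      0      |     1     | 1
0 | 0 | 1 | 1 ||      0      |     1     | 0
0 | 0 | 1 | 0 ||      0      |     0     | 0
0 | 0 | 0 | 1 ||      0      |     1     | 0
0 | 0 | 0 | 0 ||      0      |     1     | 0
The formula is true on 7 of the 16 rows.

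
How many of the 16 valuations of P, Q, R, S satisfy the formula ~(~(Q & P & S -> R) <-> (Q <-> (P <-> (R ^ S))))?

7

P | Q | R | S || φ
0 | 0 | 0 | 0 || 0
0 | 0 | 0 | 1 || 1
0 | 0 | 1 | 0 || 1
0 | 0 | 1 | 1 || 0
0 | 1 | 0 | 0 || 1
0 | 1 | 0 | 1 || 0
0 | 1 | 1 | 0 || 0
0 | 1 | 1 | 1 || 1
1 | 0 | 0 | 0 || 1
1 | 0 | 0 | 1 || 0
1 | 0 | 1 | 0 || 0
1 | 0 | 1 | 1 || 1
1 | 1 | 0 | 0 || 0
1 | 1 | 0 | 1 || 0
1 | 1 | 1 | 0 || 1
1 | 1 | 1 | 1 || 0
The formula is true on 7 of the 16 rows.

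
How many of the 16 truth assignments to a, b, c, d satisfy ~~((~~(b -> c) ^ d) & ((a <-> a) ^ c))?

a  b  c  d  |  (b -> c)  ~(b -> c)  ~~(b -> c)  (~~(b -> c) ^ d)  (a <-> a)  ((a <-> a) ^ c)  φ
0  0  0  0  |     1          0          1              1              1             1         1
0  0  0  1  |     1          0          1              0              1             1         0
0  0  1  0  |     1          0          1              1              1             0         0
0  0  1  1  |     1          0          1              0              1             0         0
0  1  0  0  |     0          1          0              0              1             1         0
0  1  0  1  |     0          1          0              1              1             1         1
0  1  1  0  |     1          0          1              1              1             0         0
0  1  1  1  |     1          0          1              0              1             0         0
1  0  0  0  |     1          0          1              1              1             1         1
1  0  0  1  |     1          0          1              0              1             1         0
1  0  1  0  |     1          0          1              1              1             0         0
1  0  1  1  |     1          0          1              0              1             0         0
1  1  0  0  |     0          1          0              0              1             1         0
1  1  0  1  |     0          1          0              1              1             1         1
1  1  1  0  |     1          0          1              1              1             0         0
1  1  1  1  |     1          0          1              0              1             0         0
The formula is true on 4 of the 16 rows.

4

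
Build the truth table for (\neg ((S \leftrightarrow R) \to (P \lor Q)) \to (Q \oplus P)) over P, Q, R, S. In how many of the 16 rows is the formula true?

P | Q | R | S | φ
- | - | - | - | -
F | F | F | F | F
F | F | F | T | T
F | F | T | F | T
F | F | T | T | F
F | T | F | F | T
F | T | F | T | T
F | T | T | F | T
F | T | T | T | T
T | F | F | F | T
T | F | F | T | T
T | F | T | F | T
T | F | T | T | T
T | T | F | F | T
T | T | F | T | T
T | T | T | F | T
T | T | T | T | T
The formula is true on 14 of the 16 rows.

14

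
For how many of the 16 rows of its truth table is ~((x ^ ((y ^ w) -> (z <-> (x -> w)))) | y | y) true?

x  y  z  w  |  φ
T  T  T  T  |  F
T  T  T  F  |  F
T  T  F  T  |  F
T  T  F  F  |  F
T  F  T  T  |  T
T  F  T  F  |  T
T  F  F  T  |  F
T  F  F  F  |  T
F  T  T  T  |  F
F  T  T  F  |  F
F  T  F  T  |  F
F  T  F  F  |  F
F  F  T  T  |  F
F  F  T  F  |  F
F  F  F  T  |  T
F  F  F  F  |  F
The formula is true on 4 of the 16 rows.

4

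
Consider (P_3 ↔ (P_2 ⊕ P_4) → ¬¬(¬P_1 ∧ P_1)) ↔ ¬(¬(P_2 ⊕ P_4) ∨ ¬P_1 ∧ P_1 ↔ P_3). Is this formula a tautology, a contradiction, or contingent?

contradiction

P_1 | P_2 | P_3 | P_4 | (P_2 ⊕ P_4) | ¬P_1 | (¬P_1 ∧ P_1) | ¬(¬P_1 ∧ P_1) | ¬¬(¬P_1 ∧ P_1) | ¬(P_2 ⊕ P_4) | φ
--- | --- | --- | --- | ----------- | ---- | ------------ | ------------- | -------------- | ------------ | -
 0  |  0  |  0  |  0  |      0      |  1   |      0       |       1       |       0        |      1       | 0
 0  |  0  |  0  |  1  |      1      |  1   |      0       |       1       |       0        |      0       | 0
 0  |  0  |  1  |  0  |      0      |  1   |      0       |       1       |       0        |      1       | 0
 0  |  0  |  1  |  1  |      1      |  1   |      0       |       1       |       0        |      0       | 0
 0  |  1  |  0  |  0  |      1      |  1   |      0       |       1       |       0        |      0       | 0
 0  |  1  |  0  |  1  |      0      |  1   |      0       |       1       |       0        |      1       | 0
 0  |  1  |  1  |  0  |      1      |  1   |      0       |       1       |       0        |      0       | 0
 0  |  1  |  1  |  1  |      0      |  1   |      0       |       1       |       0        |      1       | 0
 1  |  0  |  0  |  0  |      0      |  0   |      0       |       1       |       0        |      1       | 0
 1  |  0  |  0  |  1  |      1      |  0   |      0       |       1       |       0        |      0       | 0
 1  |  0  |  1  |  0  |      0      |  0   |      0       |       1       |       0        |      1       | 0
 1  |  0  |  1  |  1  |      1      |  0   |      0       |       1       |       0        |      0       | 0
 1  |  1  |  0  |  0  |      1      |  0   |      0       |       1       |       0        |      0       | 0
 1  |  1  |  0  |  1  |      0      |  0   |      0       |       1       |       0        |      1       | 0
 1  |  1  |  1  |  0  |      1      |  0   |      0       |       1       |       0        |      0       | 0
 1  |  1  |  1  |  1  |      0      |  0   |      0       |       1       |       0        |      1       | 0
Every row is 0, so the formula is a contradiction.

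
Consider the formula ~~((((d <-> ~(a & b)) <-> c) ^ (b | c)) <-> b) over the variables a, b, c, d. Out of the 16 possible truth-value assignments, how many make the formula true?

8

a | b | c | d | φ
- | - | - | - | -
F | F | F | F | F
F | F | F | T | T
F | F | T | F | F
F | F | T | T | T
F | T | F | F | F
F | T | F | T | T
F | T | T | F | T
F | T | T | T | F
T | F | F | F | F
T | F | F | T | T
T | F | T | F | F
T | F | T | T | T
T | T | F | F | T
T | T | F | T | F
T | T | T | F | F
T | T | T | T | T
The formula is true on 8 of the 16 rows.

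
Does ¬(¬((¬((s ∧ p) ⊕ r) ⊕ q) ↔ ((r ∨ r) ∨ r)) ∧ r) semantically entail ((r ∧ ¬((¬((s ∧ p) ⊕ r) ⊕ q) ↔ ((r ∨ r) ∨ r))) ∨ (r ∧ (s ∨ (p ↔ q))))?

p  q  r  s  |  φ  ψ
T  T  T  T  |  F  T
T  T  T  F  |  T  T
T  T  F  T  |  T  F
T  T  F  F  |  T  F
T  F  T  T  |  T  T
T  F  T  F  |  F  T
T  F  F  T  |  T  F
T  F  F  F  |  T  F
F  T  T  T  |  T  T
F  T  T  F  |  T  F
F  T  F  T  |  T  F
F  T  F  F  |  T  F
F  F  T  T  |  F  T
F  F  T  F  |  F  T
F  F  F  T  |  T  F
F  F  F  F  |  T  F
At p=T, q=T, r=F, s=T we have φ true but ψ false, so φ does not entail ψ.

no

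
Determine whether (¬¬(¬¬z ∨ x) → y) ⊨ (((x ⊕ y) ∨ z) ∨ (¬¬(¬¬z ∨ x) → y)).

yes

x | y | z || φ | ψ
T | T | T || T | T
T | T | F || T | T
T | F | T || F | T
T | F | F || F | T
F | T | T || T | T
F | T | F || T | T
F | F | T || F | T
F | F | F || T | T
In every row where φ is true, ψ is also true, so φ ⊨ ψ.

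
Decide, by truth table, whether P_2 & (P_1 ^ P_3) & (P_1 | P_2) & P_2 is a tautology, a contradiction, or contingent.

contingent

P_1  P_2  P_3     (P_1 ^ P_3)  (P_1 | P_2)  φ
 T    T    T           F            T       F
 T    T    F           T            T       T
 T    F    T           F            T       F
 T    F    F           T            T       F
 F    T    T           T            T       T
 F    T    F           F            T       F
 F    F    T           T            F       F
 F    F    F           F            F       F
2 of 8 rows are T, so the formula is contingent.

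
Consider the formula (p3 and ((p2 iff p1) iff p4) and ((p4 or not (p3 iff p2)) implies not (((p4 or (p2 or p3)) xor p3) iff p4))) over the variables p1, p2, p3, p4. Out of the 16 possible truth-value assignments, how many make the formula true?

p1 | p2 | p3 | p4 || φ
T  | T  | T  | T  || T
T  | T  | T  | F  || F
T  | T  | F  | T  || F
T  | T  | F  | F  || F
T  | F  | T  | T  || F
T  | F  | T  | F  || F
T  | F  | F  | T  || F
T  | F  | F  | F  || F
F  | T  | T  | T  || F
F  | T  | T  | F  || T
F  | T  | F  | T  || F
F  | T  | F  | F  || F
F  | F  | T  | T  || T
F  | F  | T  | F  || F
F  | F  | F  | T  || F
F  | F  | F  | F  || F
The formula is true on 3 of the 16 rows.

3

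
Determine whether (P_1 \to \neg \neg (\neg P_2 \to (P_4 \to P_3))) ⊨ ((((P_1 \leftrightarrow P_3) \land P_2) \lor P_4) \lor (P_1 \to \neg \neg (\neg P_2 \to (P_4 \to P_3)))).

yes

P_1  P_2  P_3  P_4  |  φ  ψ
 T    T    T    T   |  T  T
 T    T    T    F   |  T  T
 T    T    F    T   |  T  T
 T    T    F    F   |  T  T
 T    F    T    T   |  T  T
 T    F    T    F   |  T  T
 T    F    F    T   |  F  T
 T    F    F    F   |  T  T
 F    T    T    T   |  T  T
 F    T    T    F   |  T  T
 F    T    F    T   |  T  T
 F    T    F    F   |  T  T
 F    F    T    T   |  T  T
 F    F    T    F   |  T  T
 F    F    F    T   |  T  T
 F    F    F    F   |  T  T
In every row where φ is true, ψ is also true, so φ ⊨ ψ.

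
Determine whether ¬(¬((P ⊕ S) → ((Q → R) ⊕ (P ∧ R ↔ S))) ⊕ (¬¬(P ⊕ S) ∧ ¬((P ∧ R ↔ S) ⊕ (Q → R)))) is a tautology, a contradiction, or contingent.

tautology

P  Q  R  S  |  (P ⊕ S)  (Q → R)  (P ∧ R)  ((P ∧ R) ↔ S)  ((Q → R) ⊕ ((P ∧ R) ↔ S))  ¬(P ⊕ S)  ¬¬(P ⊕ S)  (((P ∧ R) ↔ S) ⊕ (Q → R))  ¬(((P ∧ R) ↔ S) ⊕ (Q → R))  φ
1  1  1  1  |     0        1        1           1                    0                 1          0                  0                          1               1
1  1  1  0  |     1        1        1           0                    1                 0          1                  1                          0               1
1  1  0  1  |     0        0        0           0                    0                 1          0                  0                          1               1
1  1  0  0  |     1        0        0           1                    1                 0          1                  1                          0               1
1  0  1  1  |     0        1        1           1                    0                 1          0                  0                          1               1
1  0  1  0  |     1        1        1           0                    1                 0          1                  1                          0               1
1  0  0  1  |     0        1        0           0                    1                 1          0                  1                          0               1
1  0  0  0  |     1        1        0           1                    0                 0          1                  0                          1               1
0  1  1  1  |     1        1        0           0                    1                 0          1                  1                          0               1
0  1  1  0  |     0        1        0           1                    0                 1          0                  0                          1               1
0  1  0  1  |     1        0        0           0                    0                 0          1                  0                          1               1
0  1  0  0  |     0        0        0           1                    1                 1          0                  1                          0               1
0  0  1  1  |     1        1        0           0                    1                 0          1                  1                          0               1
0  0  1  0  |     0        1        0           1                    0                 1          0                  0                          1               1
0  0  0  1  |     1        1        0           0                    1                 0          1                  1                          0               1
0  0  0  0  |     0        1        0           1                    0                 1          0                  0                          1               1
Every row is 1, so the formula is a tautology.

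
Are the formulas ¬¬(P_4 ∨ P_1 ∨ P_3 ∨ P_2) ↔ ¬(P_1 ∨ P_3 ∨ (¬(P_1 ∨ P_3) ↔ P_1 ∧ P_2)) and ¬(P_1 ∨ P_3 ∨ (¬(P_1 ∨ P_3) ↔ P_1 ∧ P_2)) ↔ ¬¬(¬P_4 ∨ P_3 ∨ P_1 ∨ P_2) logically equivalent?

P_1 | P_2 | P_3 | P_4 | φ | ψ
--- | --- | --- | --- | - | -
 0  |  0  |  0  |  0  | 0 | 1
 0  |  0  |  0  |  1  | 1 | 0
 0  |  0  |  1  |  0  | 0 | 0
 0  |  0  |  1  |  1  | 0 | 0
 0  |  1  |  0  |  0  | 1 | 1
 0  |  1  |  0  |  1  | 1 | 1
 0  |  1  |  1  |  0  | 0 | 0
 0  |  1  |  1  |  1  | 0 | 0
 1  |  0  |  0  |  0  | 0 | 0
 1  |  0  |  0  |  1  | 0 | 0
 1  |  0  |  1  |  0  | 0 | 0
 1  |  0  |  1  |  1  | 0 | 0
 1  |  1  |  0  |  0  | 0 | 0
 1  |  1  |  0  |  1  | 0 | 0
 1  |  1  |  1  |  0  | 0 | 0
 1  |  1  |  1  |  1  | 0 | 0
The columns differ at P_1=0, P_2=0, P_3=0, P_4=0 (φ=0, ψ=1), so they are not equivalent.

not equivalent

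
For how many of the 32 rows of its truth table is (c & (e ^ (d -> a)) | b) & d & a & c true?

3

a | b | c | d | e | φ
- | - | - | - | - | -
T | T | T | T | T | T
T | T | T | T | F | T
T | T | T | F | T | F
T | T | T | F | F | F
T | T | F | T | T | F
T | T | F | T | F | F
T | T | F | F | T | F
T | T | F | F | F | F
T | F | T | T | T | F
T | F | T | T | F | T
T | F | T | F | T | F
T | F | T | F | F | F
T | F | F | T | T | F
T | F | F | T | F | F
T | F | F | F | T | F
T | F | F | F | F | F
F | T | T | T | T | F
F | T | T | T | F | F
F | T | T | F | T | F
F | T | T | F | F | F
F | T | F | T | T | F
F | T | F | T | F | F
F | T | F | F | T | F
F | T | F | F | F | F
F | F | T | T | T | F
F | F | T | T | F | F
F | F | T | F | T | F
F | F | T | F | F | F
F | F | F | T | T | F
F | F | F | T | F | F
F | F | F | F | T | F
F | F | F | F | F | F
The formula is true on 3 of the 32 rows.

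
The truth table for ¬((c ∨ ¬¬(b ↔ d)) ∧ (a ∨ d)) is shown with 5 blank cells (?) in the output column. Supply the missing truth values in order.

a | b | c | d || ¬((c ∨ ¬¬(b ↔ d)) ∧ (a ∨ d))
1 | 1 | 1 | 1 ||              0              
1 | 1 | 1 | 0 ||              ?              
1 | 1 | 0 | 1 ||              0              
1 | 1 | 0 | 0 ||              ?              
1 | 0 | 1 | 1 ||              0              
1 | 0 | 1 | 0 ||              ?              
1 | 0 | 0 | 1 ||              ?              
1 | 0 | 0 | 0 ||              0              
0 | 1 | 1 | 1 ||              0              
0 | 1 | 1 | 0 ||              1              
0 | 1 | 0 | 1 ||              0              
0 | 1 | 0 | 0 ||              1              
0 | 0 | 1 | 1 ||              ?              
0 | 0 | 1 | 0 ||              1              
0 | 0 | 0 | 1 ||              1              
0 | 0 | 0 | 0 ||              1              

Row a=1, b=1, c=1, d=0: (c ∨ ¬¬(b ↔ d)) = 1, (a ∨ d) = 1, ((c ∨ ¬¬(b ↔ d)) ∧ (a ∨ d)) = 1, so ¬((c ∨ ¬¬(b ↔ d)) ∧ (a ∨ d)) = 0.
Row a=1, b=1, c=0, d=0: (c ∨ ¬¬(b ↔ d)) = 0, (a ∨ d) = 1, ((c ∨ ¬¬(b ↔ d)) ∧ (a ∨ d)) = 0, so ¬((c ∨ ¬¬(b ↔ d)) ∧ (a ∨ d)) = 1.
Row a=1, b=0, c=1, d=0: (c ∨ ¬¬(b ↔ d)) = 1, (a ∨ d) = 1, ((c ∨ ¬¬(b ↔ d)) ∧ (a ∨ d)) = 1, so ¬((c ∨ ¬¬(b ↔ d)) ∧ (a ∨ d)) = 0.
Row a=1, b=0, c=0, d=1: (c ∨ ¬¬(b ↔ d)) = 0, (a ∨ d) = 1, ((c ∨ ¬¬(b ↔ d)) ∧ (a ∨ d)) = 0, so ¬((c ∨ ¬¬(b ↔ d)) ∧ (a ∨ d)) = 1.
Row a=0, b=0, c=1, d=1: (c ∨ ¬¬(b ↔ d)) = 1, (a ∨ d) = 1, ((c ∨ ¬¬(b ↔ d)) ∧ (a ∨ d)) = 1, so ¬((c ∨ ¬¬(b ↔ d)) ∧ (a ∨ d)) = 0.

0, 1, 0, 1, 0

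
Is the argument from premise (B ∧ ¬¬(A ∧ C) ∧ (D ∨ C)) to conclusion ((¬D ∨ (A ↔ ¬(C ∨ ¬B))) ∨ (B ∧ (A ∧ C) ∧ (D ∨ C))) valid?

A | B | C | D | φ | ψ
- | - | - | - | - | -
F | F | F | F | F | T
F | F | F | T | F | T
F | F | T | F | F | T
F | F | T | T | F | T
F | T | F | F | F | T
F | T | F | T | F | F
F | T | T | F | F | T
F | T | T | T | F | T
T | F | F | F | F | T
T | F | F | T | F | F
T | F | T | F | F | T
T | F | T | T | F | F
T | T | F | F | F | T
T | T | F | T | F | T
T | T | T | F | T | T
T | T | T | T | T | T
In every row where φ is true, ψ is also true, so φ ⊨ ψ.

yes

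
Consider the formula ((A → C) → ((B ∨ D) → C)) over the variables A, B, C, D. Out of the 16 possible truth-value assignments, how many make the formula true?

A  B  C  D  |  (A → C)  (B ∨ D)  ((B ∨ D) → C)  ((A → C) → ((B ∨ D) → C))
T  T  T  T  |     T        T           T                    T            
T  T  T  F  |     T        T           T                    T            
T  T  F  T  |     F        T           F                    T            
T  T  F  F  |     F        T           F                    T            
T  F  T  T  |     T        T           T                    T            
T  F  T  F  |     T        F           T                    T            
T  F  F  T  |     F        T           F                    T            
T  F  F  F  |     F        F           T                    T            
F  T  T  T  |     T        T           T                    T            
F  T  T  F  |     T        T           T                    T            
F  T  F  T  |     T        T           F                    F            
F  T  F  F  |     T        T           F                    F            
F  F  T  T  |     T        T           T                    T            
F  F  T  F  |     T        F           T                    T            
F  F  F  T  |     T        T           F                    F            
F  F  F  F  |     T        F           T                    T            
The formula is true on 13 of the 16 rows.

13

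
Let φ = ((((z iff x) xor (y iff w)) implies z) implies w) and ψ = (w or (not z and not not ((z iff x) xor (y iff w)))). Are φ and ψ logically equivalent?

equivalent

x | y | z | w || φ | ψ
F | F | F | F || F | F
F | F | F | T || T | T
F | F | T | F || F | F
F | F | T | T || T | T
F | T | F | F || T | T
F | T | F | T || T | T
F | T | T | F || F | F
F | T | T | T || T | T
T | F | F | F || T | T
T | F | F | T || T | T
T | F | T | F || F | F
T | F | T | T || T | T
T | T | F | F || F | F
T | T | F | T || T | T
T | T | T | F || F | F
T | T | T | T || T | T
The columns for φ and ψ agree on every row, so they are logically equivalent.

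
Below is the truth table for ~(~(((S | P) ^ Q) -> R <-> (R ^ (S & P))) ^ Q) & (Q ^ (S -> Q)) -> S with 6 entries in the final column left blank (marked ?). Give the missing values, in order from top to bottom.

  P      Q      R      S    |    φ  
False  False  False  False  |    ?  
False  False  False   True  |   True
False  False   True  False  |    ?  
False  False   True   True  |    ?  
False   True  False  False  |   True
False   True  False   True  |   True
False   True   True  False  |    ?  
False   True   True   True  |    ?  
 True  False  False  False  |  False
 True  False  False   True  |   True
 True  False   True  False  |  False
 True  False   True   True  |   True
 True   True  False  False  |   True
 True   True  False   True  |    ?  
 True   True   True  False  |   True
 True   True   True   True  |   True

True, False, True, True, True, True

Row P=False, Q=False, R=False, S=False: (~(~(((S | P) ^ Q) -> R <-> (R ^ (S & P))) ^ Q) & (Q ^ (S -> Q))) = False, so the formula = True.
Row P=False, Q=False, R=True, S=False: (~(~(((S | P) ^ Q) -> R <-> (R ^ (S & P))) ^ Q) & (Q ^ (S -> Q))) = True, so the formula = False.
Row P=False, Q=False, R=True, S=True: (~(~(((S | P) ^ Q) -> R <-> (R ^ (S & P))) ^ Q) & (Q ^ (S -> Q))) = False, so the formula = True.
Row P=False, Q=True, R=True, S=False: (~(~(((S | P) ^ Q) -> R <-> (R ^ (S & P))) ^ Q) & (Q ^ (S -> Q))) = False, so the formula = True.
Row P=False, Q=True, R=True, S=True: (~(~(((S | P) ^ Q) -> R <-> (R ^ (S & P))) ^ Q) & (Q ^ (S -> Q))) = False, so the formula = True.
Row P=True, Q=True, R=False, S=True: (~(~(((S | P) ^ Q) -> R <-> (R ^ (S & P))) ^ Q) & (Q ^ (S -> Q))) = False, so the formula = True.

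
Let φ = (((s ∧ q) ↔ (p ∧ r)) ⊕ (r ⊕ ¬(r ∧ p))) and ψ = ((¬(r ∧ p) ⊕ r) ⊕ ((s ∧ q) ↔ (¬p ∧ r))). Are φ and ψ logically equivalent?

  p   |   q   |   r   |   s   ||   φ   |   ψ  
False | False | False | False || False | False
False | False | False |  True || False | False
False | False |  True | False ||  True | False
False | False |  True |  True ||  True | False
False |  True | False | False || False | False
False |  True | False |  True ||  True |  True
False |  True |  True | False ||  True | False
False |  True |  True |  True || False |  True
 True | False | False | False || False | False
 True | False | False |  True || False | False
 True | False |  True | False ||  True | False
 True | False |  True |  True ||  True | False
 True |  True | False | False || False | False
 True |  True | False |  True ||  True |  True
 True |  True |  True | False ||  True | False
 True |  True |  True |  True || False |  True
The columns differ at p=False, q=False, r=True, s=False (φ=True, ψ=False), so they are not equivalent.

not equivalent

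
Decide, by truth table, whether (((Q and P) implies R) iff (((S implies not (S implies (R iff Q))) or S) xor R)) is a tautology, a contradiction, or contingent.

  P   |   Q   |   R   |   S   |   φ  
----- | ----- | ----- | ----- | -----
 True |  True |  True |  True | False
 True |  True |  True | False | False
 True |  True | False |  True | False
 True |  True | False | False | False
 True | False |  True |  True | False
 True | False |  True | False | False
 True | False | False |  True |  True
 True | False | False | False |  True
False |  True |  True |  True | False
False |  True |  True | False | False
False |  True | False |  True |  True
False |  True | False | False |  True
False | False |  True |  True | False
False | False |  True | False | False
False | False | False |  True |  True
False | False | False | False |  True
6 of 16 rows are True, so the formula is contingent.

contingent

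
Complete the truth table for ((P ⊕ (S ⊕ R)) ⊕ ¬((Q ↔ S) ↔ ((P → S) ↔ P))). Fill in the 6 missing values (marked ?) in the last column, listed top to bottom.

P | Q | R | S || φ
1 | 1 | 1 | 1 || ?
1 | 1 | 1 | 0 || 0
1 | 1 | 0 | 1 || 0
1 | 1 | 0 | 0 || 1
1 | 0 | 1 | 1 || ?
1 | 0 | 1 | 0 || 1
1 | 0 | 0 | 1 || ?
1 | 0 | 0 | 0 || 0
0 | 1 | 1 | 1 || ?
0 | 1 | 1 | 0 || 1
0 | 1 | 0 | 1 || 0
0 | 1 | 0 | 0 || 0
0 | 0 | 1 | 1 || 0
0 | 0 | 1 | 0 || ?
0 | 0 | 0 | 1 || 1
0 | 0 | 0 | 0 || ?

1, 0, 1, 1, 0, 1

Row P=1, Q=1, R=1, S=1: (P ⊕ (S ⊕ R)) = 1, ¬((Q ↔ S) ↔ ((P → S) ↔ P)) = 0, so the formula = 1.
Row P=1, Q=0, R=1, S=1: (P ⊕ (S ⊕ R)) = 1, ¬((Q ↔ S) ↔ ((P → S) ↔ P)) = 1, so the formula = 0.
Row P=1, Q=0, R=0, S=1: (P ⊕ (S ⊕ R)) = 0, ¬((Q ↔ S) ↔ ((P → S) ↔ P)) = 1, so the formula = 1.
Row P=0, Q=1, R=1, S=1: (P ⊕ (S ⊕ R)) = 0, ¬((Q ↔ S) ↔ ((P → S) ↔ P)) = 1, so the formula = 1.
Row P=0, Q=0, R=1, S=0: (P ⊕ (S ⊕ R)) = 1, ¬((Q ↔ S) ↔ ((P → S) ↔ P)) = 1, so the formula = 0.
Row P=0, Q=0, R=0, S=0: (P ⊕ (S ⊕ R)) = 0, ¬((Q ↔ S) ↔ ((P → S) ↔ P)) = 1, so the formula = 1.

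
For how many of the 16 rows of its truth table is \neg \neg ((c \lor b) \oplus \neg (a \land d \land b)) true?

a  b  c  d  |  φ
F  F  F  F  |  T
F  F  F  T  |  T
F  F  T  F  |  F
F  F  T  T  |  F
F  T  F  F  |  F
F  T  F  T  |  F
F  T  T  F  |  F
F  T  T  T  |  F
T  F  F  F  |  T
T  F  F  T  |  T
T  F  T  F  |  F
T  F  T  T  |  F
T  T  F  F  |  F
T  T  F  T  |  T
T  T  T  F  |  F
T  T  T  T  |  T
The formula is true on 6 of the 16 rows.

6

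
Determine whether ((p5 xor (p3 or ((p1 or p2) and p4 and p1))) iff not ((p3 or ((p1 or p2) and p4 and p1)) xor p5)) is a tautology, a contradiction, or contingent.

p1  p2  p3  p4  p5  |  φ
F   F   F   F   F   |  F
F   F   F   F   T   |  F
F   F   F   T   F   |  F
F   F   F   T   T   |  F
F   F   T   F   F   |  F
F   F   T   F   T   |  F
F   F   T   T   F   |  F
F   F   T   T   T   |  F
F   T   F   F   F   |  F
F   T   F   F   T   |  F
F   T   F   T   F   |  F
F   T   F   T   T   |  F
F   T   T   F   F   |  F
F   T   T   F   T   |  F
F   T   T   T   F   |  F
F   T   T   T   T   |  F
T   F   F   F   F   |  F
T   F   F   F   T   |  F
T   F   F   T   F   |  F
T   F   F   T   T   |  F
T   F   T   F   F   |  F
T   F   T   F   T   |  F
T   F   T   T   F   |  F
T   F   T   T   T   |  F
T   T   F   F   F   |  F
T   T   F   F   T   |  F
T   T   F   T   F   |  F
T   T   F   T   T   |  F
T   T   T   F   F   |  F
T   T   T   F   T   |  F
T   T   T   T   F   |  F
T   T   T   T   T   |  F
Every row is F, so the formula is a contradiction.

contradiction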